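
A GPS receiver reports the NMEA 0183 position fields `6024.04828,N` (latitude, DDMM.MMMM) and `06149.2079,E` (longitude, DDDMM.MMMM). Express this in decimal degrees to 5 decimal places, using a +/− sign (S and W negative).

Latitude: split at 2 digits → 60° and 24.04828′; 60 + 24.04828/60 = 60.400805
N ⇒ keep positive
λ: degrees = first 3 digits = 61, minutes = 49.2079; 61 + 49.2079/60 = 61.820132
E ⇒ keep positive

60.40080, 61.82013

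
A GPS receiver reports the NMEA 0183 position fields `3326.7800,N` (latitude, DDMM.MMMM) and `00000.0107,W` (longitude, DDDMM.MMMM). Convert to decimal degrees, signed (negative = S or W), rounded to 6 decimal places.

Lat: degrees = first 2 digits = 33, minutes = 26.78; 33 + 26.78/60 = 33.4463333
N ⇒ keep positive
Longitude: split at 3 digits → 000° and 0.0107′; 0 + 0.0107/60 = 0.0001783
W ⇒ negate

33.446333, -0.000178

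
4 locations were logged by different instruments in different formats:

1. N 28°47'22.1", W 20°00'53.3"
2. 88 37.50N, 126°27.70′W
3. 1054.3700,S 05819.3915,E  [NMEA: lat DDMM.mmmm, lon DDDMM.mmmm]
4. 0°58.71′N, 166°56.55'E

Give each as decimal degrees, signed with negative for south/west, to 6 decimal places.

1. 28.789472, -20.014806
2. 88.625000, -126.461667
3. -10.906167, 58.323192
4. 0.978500, 166.942500

Point 1:
  φ: 28° + 47/60 + 22.1/3600 = 28 + 0.783333 + 0.006139 = 28.7894722
  N → positive
  Longitude: 20° + 0/60 + 53.3/3600 = 20 + 0.000000 + 0.014806 = 20.0148056
  W → negative
Point 2:
  Latitude: 88 + 37.5/60 = 88.6250000
  N ⇒ keep positive
  Lon: 27.7′ = 0.461667°; total 126.4616667
  W ⇒ negate
Point 3:
  Latitude: split at 2 digits → 10° and 54.37′; 10 + 54.37/60 = 10.9061667
  S → negative
  λ: split at 3 digits → 058° and 19.3915′; 58 + 19.3915/60 = 58.3231917
  E ⇒ keep positive
Point 4:
  φ: 0 + 58.71/60 = 0.9785000
  N → positive
  Lon: 56.55′ = 0.942500°; total 166.9425000
  E → positive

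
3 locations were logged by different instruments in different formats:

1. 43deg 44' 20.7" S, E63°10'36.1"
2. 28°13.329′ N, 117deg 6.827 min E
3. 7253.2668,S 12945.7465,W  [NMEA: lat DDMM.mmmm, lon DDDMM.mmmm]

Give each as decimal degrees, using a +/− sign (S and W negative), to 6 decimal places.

Point 1:
  Lat: 44′ + 20.7″ = 44.34500′; 43 + 44.34500/60 = 43.7390833
  S → negative
  λ: 10′ + 36.1″ = 10.60167′; 63 + 10.60167/60 = 63.1766944
  E → positive
Point 2:
  Lat: 28 + 13.329/60 = 28.2221500
  N ⇒ keep positive
  Longitude: 6.827′ = 0.113783°; total 117.1137833
  E ⇒ keep positive
Point 3:
  Lat: degrees = first 2 digits = 72, minutes = 53.2668; 72 + 53.2668/60 = 72.8877800
  S ⇒ negate
  Longitude: split at 3 digits → 129° and 45.7465′; 129 + 45.7465/60 = 129.7624417
  hemisphere W, so the sign is −

1. -43.739083, 63.176694
2. 28.222150, 117.113783
3. -72.887780, -129.762442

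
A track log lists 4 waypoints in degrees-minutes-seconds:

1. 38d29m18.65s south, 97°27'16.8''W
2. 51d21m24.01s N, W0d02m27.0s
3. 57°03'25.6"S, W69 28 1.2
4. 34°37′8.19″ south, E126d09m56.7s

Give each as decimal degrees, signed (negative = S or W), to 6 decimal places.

1. -38.488514, -97.454667
2. 51.356669, -0.040833
3. -57.057111, -69.467000
4. -34.618942, 126.165750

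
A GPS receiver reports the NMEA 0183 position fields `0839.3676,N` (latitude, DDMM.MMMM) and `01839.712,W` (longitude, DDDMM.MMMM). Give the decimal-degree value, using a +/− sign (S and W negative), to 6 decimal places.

8.656127, -18.661867

φ: split at 2 digits → 08° and 39.3676′; 8 + 39.3676/60 = 8.6561267
N ⇒ keep positive
Lon: split at 3 digits → 018° and 39.712′; 18 + 39.712/60 = 18.6618667
hemisphere W, so the sign is −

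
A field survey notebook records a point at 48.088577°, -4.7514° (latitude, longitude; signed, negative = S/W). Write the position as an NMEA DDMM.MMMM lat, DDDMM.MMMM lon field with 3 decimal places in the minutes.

4805.315,N / 00445.084,W

Latitude: fractional part 0.088577 → 5.31462 minutes
Longitude is negative → W; |value| = 4.751400
Lon: minutes = (4.751400 − 4) × 60 = 45.08400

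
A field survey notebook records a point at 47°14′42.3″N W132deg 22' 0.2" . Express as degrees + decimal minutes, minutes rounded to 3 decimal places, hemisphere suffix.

47° 14.705′ N, 132° 22.003′ W

φ: 14 + 42.3/60 = 14.70500′
Longitude: 22 + 0.2/60 = 22.00333′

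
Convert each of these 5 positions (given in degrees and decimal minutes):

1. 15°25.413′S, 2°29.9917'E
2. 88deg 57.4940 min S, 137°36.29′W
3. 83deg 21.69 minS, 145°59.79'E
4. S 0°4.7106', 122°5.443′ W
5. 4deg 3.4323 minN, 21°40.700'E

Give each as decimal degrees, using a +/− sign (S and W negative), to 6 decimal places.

1. -15.423550, 2.499862
2. -88.958233, -137.604833
3. -83.361500, 145.996500
4. -0.078510, -122.090717
5. 4.057205, 21.678333

Point 1:
  φ: 25.413′ = 0.423550°; total 15.4235500
  S ⇒ negate
  Lon: 29.9917′ = 0.499862°; total 2.4998617
  E ⇒ keep positive
Point 2:
  Latitude: 57.494′ = 0.958233°; total 88.9582333
  hemisphere S, so the sign is −
  λ: 137 + 36.29/60 = 137.6048333
  hemisphere W, so the sign is −
Point 3:
  Lat: 83 + 21.69/60 = 83.3615000
  S ⇒ negate
  Longitude: 59.79′ = 0.996500°; total 145.9965000
  E → positive
Point 4:
  Lat: 0 + 4.7106/60 = 0.0785100
  S ⇒ negate
  Longitude: 122 + 5.443/60 = 122.0907167
  W ⇒ negate
Point 5:
  φ: 3.4323′ = 0.057205°; total 4.0572050
  N → positive
  λ: 40.7′ = 0.678333°; total 21.6783333
  E ⇒ keep positive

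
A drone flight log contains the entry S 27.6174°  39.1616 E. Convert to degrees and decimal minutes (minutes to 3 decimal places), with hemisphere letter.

27° 37.044′ S, 39° 9.696′ E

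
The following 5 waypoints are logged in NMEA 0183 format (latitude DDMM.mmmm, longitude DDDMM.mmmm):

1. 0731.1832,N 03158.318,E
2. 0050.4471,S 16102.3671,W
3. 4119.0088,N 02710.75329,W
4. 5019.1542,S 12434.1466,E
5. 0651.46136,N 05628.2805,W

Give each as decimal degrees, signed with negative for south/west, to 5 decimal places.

Point 1:
  Lat: split at 2 digits → 07° and 31.1832′; 7 + 31.1832/60 = 7.519720
  N ⇒ keep positive
  Lon: degrees = first 3 digits = 31, minutes = 58.318; 31 + 58.318/60 = 31.971967
  E → positive
Point 2:
  Lat: split at 2 digits → 00° and 50.4471′; 0 + 50.4471/60 = 0.840785
  hemisphere S, so the sign is −
  Longitude: degrees = first 3 digits = 161, minutes = 2.3671; 161 + 2.3671/60 = 161.039452
  W ⇒ negate
Point 3:
  φ: degrees = first 2 digits = 41, minutes = 19.0088; 41 + 19.0088/60 = 41.316813
  N ⇒ keep positive
  Lon: degrees = first 3 digits = 27, minutes = 10.75329; 27 + 10.75329/60 = 27.179222
  hemisphere W, so the sign is −
Point 4:
  Lat: degrees = first 2 digits = 50, minutes = 19.1542; 50 + 19.1542/60 = 50.319237
  S → negative
  Longitude: split at 3 digits → 124° and 34.1466′; 124 + 34.1466/60 = 124.569110
  E → positive
Point 5:
  Latitude: split at 2 digits → 06° and 51.46136′; 6 + 51.46136/60 = 6.857689
  N → positive
  λ: split at 3 digits → 056° and 28.2805′; 56 + 28.2805/60 = 56.471342
  W → negative

1. 7.51972, 31.97197
2. -0.84079, -161.03945
3. 41.31681, -27.17922
4. -50.31924, 124.56911
5. 6.85769, -56.47134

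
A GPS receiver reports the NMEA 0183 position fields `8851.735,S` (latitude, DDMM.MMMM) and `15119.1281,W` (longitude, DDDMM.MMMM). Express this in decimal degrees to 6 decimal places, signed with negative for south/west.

-88.862250, -151.318802

Latitude: degrees = first 2 digits = 88, minutes = 51.735; 88 + 51.735/60 = 88.8622500
S → negative
Longitude: degrees = first 3 digits = 151, minutes = 19.1281; 151 + 19.1281/60 = 151.3188017
W ⇒ negate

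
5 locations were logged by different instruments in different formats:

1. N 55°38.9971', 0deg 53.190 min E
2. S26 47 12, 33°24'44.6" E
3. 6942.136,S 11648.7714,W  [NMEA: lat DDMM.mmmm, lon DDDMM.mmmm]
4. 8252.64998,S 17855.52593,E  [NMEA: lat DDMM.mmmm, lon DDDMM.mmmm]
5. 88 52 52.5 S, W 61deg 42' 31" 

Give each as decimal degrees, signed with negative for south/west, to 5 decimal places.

Point 1:
  Lat: 38.9971′ = 0.649952°; total 55.649952
  N ⇒ keep positive
  Longitude: 0 + 53.19/60 = 0.886500
  E → positive
Point 2:
  φ: 26° + 47/60 + 12/3600 = 26 + 0.783333 + 0.003333 = 26.786667
  hemisphere S, so the sign is −
  Longitude: 33 + 24/60 + 44.6/3600 = 33.412389
  E → positive
Point 3:
  φ: degrees = first 2 digits = 69, minutes = 42.136; 69 + 42.136/60 = 69.702267
  S → negative
  λ: split at 3 digits → 116° and 48.7714′; 116 + 48.7714/60 = 116.812857
  hemisphere W, so the sign is −
Point 4:
  φ: split at 2 digits → 82° and 52.64998′; 82 + 52.64998/60 = 82.877500
  hemisphere S, so the sign is −
  Lon: split at 3 digits → 178° and 55.52593′; 178 + 55.52593/60 = 178.925432
  E → positive
Point 5:
  Lat: 88 + 52/60 + 52.5/3600 = 88.881250
  S → negative
  λ: 61° + 42/60 + 31/3600 = 61 + 0.700000 + 0.008611 = 61.708611
  W → negative

1. 55.64995, 0.88650
2. -26.78667, 33.41239
3. -69.70227, -116.81286
4. -82.87750, 178.92543
5. -88.88125, -61.70861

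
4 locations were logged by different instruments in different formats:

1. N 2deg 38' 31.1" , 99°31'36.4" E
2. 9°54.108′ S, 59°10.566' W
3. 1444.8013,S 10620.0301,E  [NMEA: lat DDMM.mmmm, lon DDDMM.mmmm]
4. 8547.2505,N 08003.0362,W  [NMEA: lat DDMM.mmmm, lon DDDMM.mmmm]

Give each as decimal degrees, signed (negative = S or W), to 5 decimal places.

1. 2.64197, 99.52678
2. -9.90180, -59.17610
3. -14.74669, 106.33384
4. 85.78751, -80.05060

Point 1:
  φ: 38′ + 31.1″ = 38.51833′; 2 + 38.51833/60 = 2.641972
  N → positive
  Longitude: 99° + 31/60 + 36.4/3600 = 99 + 0.516667 + 0.010111 = 99.526778
  E ⇒ keep positive
Point 2:
  Lat: 54.108′ = 0.901800°; total 9.901800
  hemisphere S, so the sign is −
  Longitude: 59 + 10.566/60 = 59.176100
  hemisphere W, so the sign is −
Point 3:
  Latitude: split at 2 digits → 14° and 44.8013′; 14 + 44.8013/60 = 14.746688
  S ⇒ negate
  λ: split at 3 digits → 106° and 20.0301′; 106 + 20.0301/60 = 106.333835
  E ⇒ keep positive
Point 4:
  Latitude: degrees = first 2 digits = 85, minutes = 47.2505; 85 + 47.2505/60 = 85.787508
  N ⇒ keep positive
  λ: split at 3 digits → 080° and 3.0362′; 80 + 3.0362/60 = 80.050603
  W ⇒ negate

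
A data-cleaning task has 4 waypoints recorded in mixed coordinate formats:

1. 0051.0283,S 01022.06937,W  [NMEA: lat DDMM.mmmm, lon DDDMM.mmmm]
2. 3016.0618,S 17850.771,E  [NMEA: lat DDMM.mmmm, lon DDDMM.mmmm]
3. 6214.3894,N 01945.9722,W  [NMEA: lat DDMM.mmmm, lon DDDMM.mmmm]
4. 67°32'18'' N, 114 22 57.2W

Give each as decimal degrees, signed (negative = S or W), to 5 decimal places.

1. -0.85047, -10.36782
2. -30.26770, 178.84618
3. 62.23982, -19.76620
4. 67.53833, -114.38256

Point 1:
  φ: split at 2 digits → 00° and 51.0283′; 0 + 51.0283/60 = 0.850472
  hemisphere S, so the sign is −
  Longitude: degrees = first 3 digits = 10, minutes = 22.06937; 10 + 22.06937/60 = 10.367823
  W → negative
Point 2:
  φ: split at 2 digits → 30° and 16.0618′; 30 + 16.0618/60 = 30.267697
  S → negative
  λ: split at 3 digits → 178° and 50.771′; 178 + 50.771/60 = 178.846183
  E → positive
Point 3:
  Lat: split at 2 digits → 62° and 14.3894′; 62 + 14.3894/60 = 62.239823
  N → positive
  Longitude: degrees = first 3 digits = 19, minutes = 45.9722; 19 + 45.9722/60 = 19.766203
  W ⇒ negate
Point 4:
  Latitude: 67° + 32/60 + 18/3600 = 67 + 0.533333 + 0.005000 = 67.538333
  N → positive
  λ: 114 + 22/60 + 57.2/3600 = 114.382556
  hemisphere W, so the sign is −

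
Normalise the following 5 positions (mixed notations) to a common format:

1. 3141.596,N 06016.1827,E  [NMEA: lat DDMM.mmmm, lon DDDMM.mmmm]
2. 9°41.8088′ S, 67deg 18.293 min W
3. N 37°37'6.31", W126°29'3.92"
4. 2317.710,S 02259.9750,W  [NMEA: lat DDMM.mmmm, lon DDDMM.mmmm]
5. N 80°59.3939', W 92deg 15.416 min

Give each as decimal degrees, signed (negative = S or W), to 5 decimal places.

Point 1:
  φ: split at 2 digits → 31° and 41.596′; 31 + 41.596/60 = 31.693267
  N ⇒ keep positive
  Longitude: degrees = first 3 digits = 60, minutes = 16.1827; 60 + 16.1827/60 = 60.269712
  E → positive
Point 2:
  Latitude: 41.8088′ = 0.696813°; total 9.696813
  S ⇒ negate
  λ: 18.293′ = 0.304883°; total 67.304883
  W ⇒ negate
Point 3:
  Lat: 37′ + 6.31″ = 37.10517′; 37 + 37.10517/60 = 37.618419
  N ⇒ keep positive
  Lon: 126 + 29/60 + 3.92/3600 = 126.484422
  W → negative
Point 4:
  φ: degrees = first 2 digits = 23, minutes = 17.71; 23 + 17.71/60 = 23.295167
  hemisphere S, so the sign is −
  Longitude: split at 3 digits → 022° and 59.975′; 22 + 59.975/60 = 22.999583
  W ⇒ negate
Point 5:
  Lat: 80 + 59.3939/60 = 80.989898
  N → positive
  λ: 15.416′ = 0.256933°; total 92.256933
  W → negative

1. 31.69327, 60.26971
2. -9.69681, -67.30488
3. 37.61842, -126.48442
4. -23.29517, -22.99958
5. 80.98990, -92.25693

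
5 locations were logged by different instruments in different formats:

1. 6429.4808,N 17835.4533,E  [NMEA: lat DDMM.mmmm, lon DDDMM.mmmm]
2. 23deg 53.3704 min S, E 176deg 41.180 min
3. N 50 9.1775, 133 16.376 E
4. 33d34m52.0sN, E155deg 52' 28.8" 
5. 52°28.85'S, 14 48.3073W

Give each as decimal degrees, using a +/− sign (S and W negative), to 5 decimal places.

1. 64.49135, 178.59089
2. -23.88951, 176.68633
3. 50.15296, 133.27293
4. 33.58111, 155.87467
5. -52.48083, -14.80512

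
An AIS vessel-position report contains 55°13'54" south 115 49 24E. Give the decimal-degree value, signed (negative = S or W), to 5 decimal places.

Latitude: 13′ + 54″ = 13.90000′; 55 + 13.90000/60 = 55.231667
S ⇒ negate
λ: 115 + 49/60 + 24/3600 = 115.823333
E ⇒ keep positive

-55.23167, 115.82333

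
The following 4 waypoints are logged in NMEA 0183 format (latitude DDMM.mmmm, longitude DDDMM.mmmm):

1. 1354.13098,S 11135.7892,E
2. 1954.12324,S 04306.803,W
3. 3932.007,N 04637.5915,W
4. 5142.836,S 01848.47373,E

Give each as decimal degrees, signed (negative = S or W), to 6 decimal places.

1. -13.902183, 111.596487
2. -19.902054, -43.113383
3. 39.533450, -46.626525
4. -51.713933, 18.807896

Point 1:
  φ: split at 2 digits → 13° and 54.13098′; 13 + 54.13098/60 = 13.9021830
  S ⇒ negate
  Longitude: split at 3 digits → 111° and 35.7892′; 111 + 35.7892/60 = 111.5964867
  E → positive
Point 2:
  φ: degrees = first 2 digits = 19, minutes = 54.12324; 19 + 54.12324/60 = 19.9020540
  S → negative
  Longitude: degrees = first 3 digits = 43, minutes = 6.803; 43 + 6.803/60 = 43.1133833
  hemisphere W, so the sign is −
Point 3:
  φ: split at 2 digits → 39° and 32.007′; 39 + 32.007/60 = 39.5334500
  N ⇒ keep positive
  Longitude: degrees = first 3 digits = 46, minutes = 37.5915; 46 + 37.5915/60 = 46.6265250
  W ⇒ negate
Point 4:
  Lat: degrees = first 2 digits = 51, minutes = 42.836; 51 + 42.836/60 = 51.7139333
  S ⇒ negate
  λ: degrees = first 3 digits = 18, minutes = 48.47373; 18 + 48.47373/60 = 18.8078955
  E → positive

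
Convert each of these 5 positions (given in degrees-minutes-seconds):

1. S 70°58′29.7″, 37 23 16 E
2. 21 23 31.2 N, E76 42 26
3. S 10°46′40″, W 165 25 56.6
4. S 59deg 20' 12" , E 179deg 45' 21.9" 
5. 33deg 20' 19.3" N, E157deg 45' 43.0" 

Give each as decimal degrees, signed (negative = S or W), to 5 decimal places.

1. -70.97492, 37.38778
2. 21.39200, 76.70722
3. -10.77778, -165.43239
4. -59.33667, 179.75608
5. 33.33869, 157.76194

Point 1:
  Lat: 70° + 58/60 + 29.7/3600 = 70 + 0.966667 + 0.008250 = 70.974917
  S ⇒ negate
  Lon: 23′ + 16″ = 23.26667′; 37 + 23.26667/60 = 37.387778
  E ⇒ keep positive
Point 2:
  φ: 21 + 23/60 + 31.2/3600 = 21.392000
  N → positive
  Lon: 42′ + 26″ = 42.43333′; 76 + 42.43333/60 = 76.707222
  E → positive
Point 3:
  Lat: 10 + 46/60 + 40/3600 = 10.777778
  S → negative
  λ: 25′ + 56.6″ = 25.94333′; 165 + 25.94333/60 = 165.432389
  hemisphere W, so the sign is −
Point 4:
  Lat: 59° + 20/60 + 12/3600 = 59 + 0.333333 + 0.003333 = 59.336667
  S → negative
  λ: 179 + 45/60 + 21.9/3600 = 179.756083
  E → positive
Point 5:
  φ: 33 + 20/60 + 19.3/3600 = 33.338694
  N ⇒ keep positive
  Longitude: 157° + 45/60 + 43/3600 = 157 + 0.750000 + 0.011944 = 157.761944
  E → positive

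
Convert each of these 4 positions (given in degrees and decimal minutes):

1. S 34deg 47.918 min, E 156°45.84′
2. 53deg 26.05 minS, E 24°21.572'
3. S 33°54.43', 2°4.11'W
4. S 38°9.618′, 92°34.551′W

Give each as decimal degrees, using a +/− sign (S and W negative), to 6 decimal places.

1. -34.798633, 156.764000
2. -53.434167, 24.359533
3. -33.907167, -2.068500
4. -38.160300, -92.575850

Point 1:
  Latitude: 47.918′ = 0.798633°; total 34.7986333
  S ⇒ negate
  Lon: 156 + 45.84/60 = 156.7640000
  E ⇒ keep positive
Point 2:
  Lat: 26.05′ = 0.434167°; total 53.4341667
  S → negative
  Longitude: 24 + 21.572/60 = 24.3595333
  E → positive
Point 3:
  Lat: 54.43′ = 0.907167°; total 33.9071667
  S → negative
  λ: 2 + 4.11/60 = 2.0685000
  hemisphere W, so the sign is −
Point 4:
  Latitude: 38 + 9.618/60 = 38.1603000
  hemisphere S, so the sign is −
  Longitude: 34.551′ = 0.575850°; total 92.5758500
  W ⇒ negate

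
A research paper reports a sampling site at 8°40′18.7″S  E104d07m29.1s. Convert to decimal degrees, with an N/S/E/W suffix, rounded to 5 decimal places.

8.67186° S, 104.12475° E

Lat: 8 + 40/60 + 18.7/3600 = 8.671861
Longitude: 7′ + 29.1″ = 7.48500′; 104 + 7.48500/60 = 104.124750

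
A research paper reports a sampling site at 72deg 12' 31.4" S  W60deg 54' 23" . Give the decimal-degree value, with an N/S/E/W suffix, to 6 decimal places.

Lat: 12′ + 31.4″ = 12.52333′; 72 + 12.52333/60 = 72.2087222
λ: 60 + 54/60 + 23/3600 = 60.9063889

72.208722° S, 60.906389° W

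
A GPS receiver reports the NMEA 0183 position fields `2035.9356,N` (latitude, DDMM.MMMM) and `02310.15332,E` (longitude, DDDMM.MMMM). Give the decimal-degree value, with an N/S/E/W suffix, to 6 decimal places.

Lat: split at 2 digits → 20° and 35.9356′; 20 + 35.9356/60 = 20.5989267
Longitude: split at 3 digits → 023° and 10.15332′; 23 + 10.15332/60 = 23.1692220

20.598927° N, 23.169222° E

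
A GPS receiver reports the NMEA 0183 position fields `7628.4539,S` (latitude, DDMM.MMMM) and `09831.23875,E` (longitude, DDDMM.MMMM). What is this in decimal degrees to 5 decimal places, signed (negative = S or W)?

Lat: degrees = first 2 digits = 76, minutes = 28.4539; 76 + 28.4539/60 = 76.474232
S ⇒ negate
Lon: degrees = first 3 digits = 98, minutes = 31.23875; 98 + 31.23875/60 = 98.520646
E ⇒ keep positive

-76.47423, 98.52065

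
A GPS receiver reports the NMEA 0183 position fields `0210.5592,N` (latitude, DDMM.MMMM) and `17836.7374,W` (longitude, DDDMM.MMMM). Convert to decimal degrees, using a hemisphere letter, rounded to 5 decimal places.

Latitude: degrees = first 2 digits = 2, minutes = 10.5592; 2 + 10.5592/60 = 2.175987
Longitude: split at 3 digits → 178° and 36.7374′; 178 + 36.7374/60 = 178.612290

2.17599° N, 178.61229° W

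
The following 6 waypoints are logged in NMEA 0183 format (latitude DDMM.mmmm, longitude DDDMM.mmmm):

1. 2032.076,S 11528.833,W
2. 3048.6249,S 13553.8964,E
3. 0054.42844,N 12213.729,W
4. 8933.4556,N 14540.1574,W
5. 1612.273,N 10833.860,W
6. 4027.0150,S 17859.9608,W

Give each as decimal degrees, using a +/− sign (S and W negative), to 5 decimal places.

Point 1:
  Latitude: degrees = first 2 digits = 20, minutes = 32.076; 20 + 32.076/60 = 20.534600
  S ⇒ negate
  Lon: split at 3 digits → 115° and 28.833′; 115 + 28.833/60 = 115.480550
  W → negative
Point 2:
  φ: degrees = first 2 digits = 30, minutes = 48.6249; 30 + 48.6249/60 = 30.810415
  hemisphere S, so the sign is −
  Lon: split at 3 digits → 135° and 53.8964′; 135 + 53.8964/60 = 135.898273
  E → positive
Point 3:
  Latitude: split at 2 digits → 00° and 54.42844′; 0 + 54.42844/60 = 0.907141
  N → positive
  Longitude: split at 3 digits → 122° and 13.729′; 122 + 13.729/60 = 122.228817
  hemisphere W, so the sign is −
Point 4:
  φ: degrees = first 2 digits = 89, minutes = 33.4556; 89 + 33.4556/60 = 89.557593
  N ⇒ keep positive
  λ: degrees = first 3 digits = 145, minutes = 40.1574; 145 + 40.1574/60 = 145.669290
  hemisphere W, so the sign is −
Point 5:
  Lat: degrees = first 2 digits = 16, minutes = 12.273; 16 + 12.273/60 = 16.204550
  N → positive
  Longitude: degrees = first 3 digits = 108, minutes = 33.86; 108 + 33.86/60 = 108.564333
  W ⇒ negate
Point 6:
  φ: degrees = first 2 digits = 40, minutes = 27.015; 40 + 27.015/60 = 40.450250
  hemisphere S, so the sign is −
  λ: split at 3 digits → 178° and 59.9608′; 178 + 59.9608/60 = 178.999347
  hemisphere W, so the sign is −

1. -20.53460, -115.48055
2. -30.81042, 135.89827
3. 0.90714, -122.22882
4. 89.55759, -145.66929
5. 16.20455, -108.56433
6. -40.45025, -178.99935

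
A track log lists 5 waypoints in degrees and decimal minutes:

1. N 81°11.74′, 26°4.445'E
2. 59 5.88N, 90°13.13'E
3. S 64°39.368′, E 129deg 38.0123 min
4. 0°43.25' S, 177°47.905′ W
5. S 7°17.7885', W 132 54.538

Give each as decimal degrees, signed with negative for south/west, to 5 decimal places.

Point 1:
  Lat: 81 + 11.74/60 = 81.195667
  N ⇒ keep positive
  Lon: 26 + 4.445/60 = 26.074083
  E ⇒ keep positive
Point 2:
  φ: 5.88′ = 0.098000°; total 59.098000
  N ⇒ keep positive
  λ: 90 + 13.13/60 = 90.218833
  E ⇒ keep positive
Point 3:
  Latitude: 39.368′ = 0.656133°; total 64.656133
  S → negative
  Longitude: 38.0123′ = 0.633538°; total 129.633538
  E ⇒ keep positive
Point 4:
  Latitude: 43.25′ = 0.720833°; total 0.720833
  hemisphere S, so the sign is −
  Lon: 47.905′ = 0.798417°; total 177.798417
  hemisphere W, so the sign is −
Point 5:
  Lat: 17.7885′ = 0.296475°; total 7.296475
  S → negative
  Lon: 132 + 54.538/60 = 132.908967
  W ⇒ negate

1. 81.19567, 26.07408
2. 59.09800, 90.21883
3. -64.65613, 129.63354
4. -0.72083, -177.79842
5. -7.29648, -132.90897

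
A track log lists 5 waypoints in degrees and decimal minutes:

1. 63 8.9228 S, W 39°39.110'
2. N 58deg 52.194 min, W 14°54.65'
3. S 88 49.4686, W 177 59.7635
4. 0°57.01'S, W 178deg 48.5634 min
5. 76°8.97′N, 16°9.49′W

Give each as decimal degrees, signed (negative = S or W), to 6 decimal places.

1. -63.148713, -39.651833
2. 58.869900, -14.910833
3. -88.824477, -177.996058
4. -0.950167, -178.809390
5. 76.149500, -16.158167

Point 1:
  Lat: 8.9228′ = 0.148713°; total 63.1487133
  S ⇒ negate
  Longitude: 39 + 39.11/60 = 39.6518333
  W ⇒ negate
Point 2:
  Lat: 52.194′ = 0.869900°; total 58.8699000
  N ⇒ keep positive
  Lon: 54.65′ = 0.910833°; total 14.9108333
  W → negative
Point 3:
  Lat: 88 + 49.4686/60 = 88.8244767
  S → negative
  λ: 177 + 59.7635/60 = 177.9960583
  W ⇒ negate
Point 4:
  Lat: 0 + 57.01/60 = 0.9501667
  hemisphere S, so the sign is −
  Longitude: 178 + 48.5634/60 = 178.8093900
  hemisphere W, so the sign is −
Point 5:
  Latitude: 8.97′ = 0.149500°; total 76.1495000
  N → positive
  λ: 16 + 9.49/60 = 16.1581667
  hemisphere W, so the sign is −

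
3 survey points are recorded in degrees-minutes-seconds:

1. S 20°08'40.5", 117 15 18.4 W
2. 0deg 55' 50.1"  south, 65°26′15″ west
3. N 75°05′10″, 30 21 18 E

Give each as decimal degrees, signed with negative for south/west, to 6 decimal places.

Point 1:
  Lat: 20° + 8/60 + 40.5/3600 = 20 + 0.133333 + 0.011250 = 20.1445833
  hemisphere S, so the sign is −
  Lon: 117 + 15/60 + 18.4/3600 = 117.2551111
  hemisphere W, so the sign is −
Point 2:
  Latitude: 55′ + 50.1″ = 55.83500′; 0 + 55.83500/60 = 0.9305833
  S → negative
  λ: 65 + 26/60 + 15/3600 = 65.4375000
  W ⇒ negate
Point 3:
  Lat: 5′ + 10″ = 5.16667′; 75 + 5.16667/60 = 75.0861111
  N ⇒ keep positive
  λ: 30 + 21/60 + 18/3600 = 30.3550000
  E → positive

1. -20.144583, -117.255111
2. -0.930583, -65.437500
3. 75.086111, 30.355000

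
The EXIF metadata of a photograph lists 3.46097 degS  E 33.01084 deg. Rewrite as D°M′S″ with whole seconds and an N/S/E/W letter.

3°27′39″ S, 33°00′39″ E

Latitude: whole degrees 3; 27.65820′ → 27′ and 39.49″
Longitude: 0.010840° → 0.65040′; 0.65040 × 60 = 39.02″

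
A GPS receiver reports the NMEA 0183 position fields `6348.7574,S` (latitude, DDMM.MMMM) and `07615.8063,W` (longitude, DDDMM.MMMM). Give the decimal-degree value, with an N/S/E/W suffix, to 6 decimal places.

63.812623° S, 76.263438° W

Lat: degrees = first 2 digits = 63, minutes = 48.7574; 63 + 48.7574/60 = 63.8126233
Lon: degrees = first 3 digits = 76, minutes = 15.8063; 76 + 15.8063/60 = 76.2634383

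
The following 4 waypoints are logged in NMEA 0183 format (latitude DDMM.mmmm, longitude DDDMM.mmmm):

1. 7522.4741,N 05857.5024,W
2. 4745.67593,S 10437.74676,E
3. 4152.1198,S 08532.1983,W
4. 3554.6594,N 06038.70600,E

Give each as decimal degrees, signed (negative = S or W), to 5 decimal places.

Point 1:
  Latitude: split at 2 digits → 75° and 22.4741′; 75 + 22.4741/60 = 75.374568
  N ⇒ keep positive
  Lon: degrees = first 3 digits = 58, minutes = 57.5024; 58 + 57.5024/60 = 58.958373
  hemisphere W, so the sign is −
Point 2:
  Latitude: split at 2 digits → 47° and 45.67593′; 47 + 45.67593/60 = 47.761266
  S ⇒ negate
  λ: split at 3 digits → 104° and 37.74676′; 104 + 37.74676/60 = 104.629113
  E ⇒ keep positive
Point 3:
  φ: degrees = first 2 digits = 41, minutes = 52.1198; 41 + 52.1198/60 = 41.868663
  S ⇒ negate
  Longitude: degrees = first 3 digits = 85, minutes = 32.1983; 85 + 32.1983/60 = 85.536638
  W → negative
Point 4:
  Latitude: split at 2 digits → 35° and 54.6594′; 35 + 54.6594/60 = 35.910990
  N ⇒ keep positive
  Longitude: degrees = first 3 digits = 60, minutes = 38.706; 60 + 38.706/60 = 60.645100
  E ⇒ keep positive

1. 75.37457, -58.95837
2. -47.76127, 104.62911
3. -41.86866, -85.53664
4. 35.91099, 60.64510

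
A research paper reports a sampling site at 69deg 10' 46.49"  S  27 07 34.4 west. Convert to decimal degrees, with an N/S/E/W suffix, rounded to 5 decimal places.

69.17958° S, 27.12622° W

φ: 10′ + 46.49″ = 10.77483′; 69 + 10.77483/60 = 69.179581
Lon: 27° + 7/60 + 34.4/3600 = 27 + 0.116667 + 0.009556 = 27.126222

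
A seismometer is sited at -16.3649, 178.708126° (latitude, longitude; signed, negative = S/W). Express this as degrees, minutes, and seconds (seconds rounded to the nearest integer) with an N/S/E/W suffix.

16°21′54″ S, 178°42′29″ E

Latitude is negative → S; |value| = 16.364900
φ: 0.364900° → 21.89400′; 0.89400 × 60 = 53.64″
Longitude: 0.708126 × 60 = 42.48756′ → 42′, remainder × 60 = 29.25″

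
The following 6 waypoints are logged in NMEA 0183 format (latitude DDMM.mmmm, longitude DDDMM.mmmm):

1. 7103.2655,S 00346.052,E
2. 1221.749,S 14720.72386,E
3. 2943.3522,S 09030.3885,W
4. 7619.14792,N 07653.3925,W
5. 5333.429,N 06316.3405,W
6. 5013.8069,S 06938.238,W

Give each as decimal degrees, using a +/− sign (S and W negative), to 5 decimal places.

1. -71.05443, 3.76753
2. -12.36248, 147.34540
3. -29.72254, -90.50648
4. 76.31913, -76.88988
5. 53.55715, -63.27234
6. -50.23012, -69.63730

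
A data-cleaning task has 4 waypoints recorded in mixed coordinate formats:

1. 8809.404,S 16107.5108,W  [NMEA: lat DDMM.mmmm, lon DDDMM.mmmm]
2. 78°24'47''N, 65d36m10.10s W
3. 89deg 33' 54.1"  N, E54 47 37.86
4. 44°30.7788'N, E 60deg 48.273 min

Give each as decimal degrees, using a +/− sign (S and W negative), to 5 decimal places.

1. -88.15673, -161.12518
2. 78.41306, -65.60281
3. 89.56503, 54.79385
4. 44.51298, 60.80455

Point 1:
  Lat: split at 2 digits → 88° and 9.404′; 88 + 9.404/60 = 88.156733
  S ⇒ negate
  Lon: degrees = first 3 digits = 161, minutes = 7.5108; 161 + 7.5108/60 = 161.125180
  W ⇒ negate
Point 2:
  φ: 78° + 24/60 + 47/3600 = 78 + 0.400000 + 0.013056 = 78.413056
  N → positive
  λ: 65 + 36/60 + 10.1/3600 = 65.602806
  hemisphere W, so the sign is −
Point 3:
  Lat: 33′ + 54.1″ = 33.90167′; 89 + 33.90167/60 = 89.565028
  N → positive
  Longitude: 54° + 47/60 + 37.86/3600 = 54 + 0.783333 + 0.010517 = 54.793850
  E ⇒ keep positive
Point 4:
  φ: 44 + 30.7788/60 = 44.512980
  N ⇒ keep positive
  Lon: 48.273′ = 0.804550°; total 60.804550
  E ⇒ keep positive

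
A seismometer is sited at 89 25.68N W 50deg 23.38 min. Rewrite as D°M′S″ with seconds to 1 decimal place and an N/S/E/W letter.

89°25′40.8″ N, 50°23′22.8″ W

Lat: fractional minutes 0.68000 × 60 = 40.800″
Longitude: fractional minutes 0.38000 × 60 = 22.800″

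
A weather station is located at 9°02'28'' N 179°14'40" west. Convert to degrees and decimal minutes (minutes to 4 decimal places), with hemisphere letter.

φ: 2 + 28/60 = 2.466667′
λ: 14 + 40/60 = 14.666667′

9° 2.4667′ N, 179° 14.6667′ W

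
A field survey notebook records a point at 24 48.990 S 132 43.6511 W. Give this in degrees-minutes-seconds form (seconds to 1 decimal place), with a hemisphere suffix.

Latitude: 48.99000′ → 48′ and 0.99000 × 60 = 59.400″
Lon: fractional minutes 0.65110 × 60 = 39.066″

24°48′59.4″ S, 132°43′39.1″ W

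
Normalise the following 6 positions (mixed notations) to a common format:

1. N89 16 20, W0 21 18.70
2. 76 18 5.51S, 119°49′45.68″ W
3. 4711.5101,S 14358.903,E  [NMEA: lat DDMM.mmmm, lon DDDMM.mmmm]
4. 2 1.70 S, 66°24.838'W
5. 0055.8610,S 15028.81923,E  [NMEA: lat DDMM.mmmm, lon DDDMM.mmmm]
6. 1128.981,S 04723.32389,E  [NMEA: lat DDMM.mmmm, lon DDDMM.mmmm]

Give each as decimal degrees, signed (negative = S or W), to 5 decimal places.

1. 89.27222, -0.35519
2. -76.30153, -119.82936
3. -47.19184, 143.98172
4. -2.02833, -66.41397
5. -0.93102, 150.48032
6. -11.48302, 47.38873

Point 1:
  Latitude: 89 + 16/60 + 20/3600 = 89.272222
  N → positive
  λ: 0 + 21/60 + 18.7/3600 = 0.355194
  W → negative
Point 2:
  φ: 76 + 18/60 + 5.51/3600 = 76.301531
  S ⇒ negate
  Longitude: 119 + 49/60 + 45.68/3600 = 119.829356
  W → negative
Point 3:
  φ: degrees = first 2 digits = 47, minutes = 11.5101; 47 + 11.5101/60 = 47.191835
  hemisphere S, so the sign is −
  Longitude: degrees = first 3 digits = 143, minutes = 58.903; 143 + 58.903/60 = 143.981717
  E ⇒ keep positive
Point 4:
  Lat: 1.7′ = 0.028333°; total 2.028333
  hemisphere S, so the sign is −
  Lon: 24.838′ = 0.413967°; total 66.413967
  W → negative
Point 5:
  Lat: degrees = first 2 digits = 0, minutes = 55.861; 0 + 55.861/60 = 0.931017
  S ⇒ negate
  Longitude: split at 3 digits → 150° and 28.81923′; 150 + 28.81923/60 = 150.480321
  E ⇒ keep positive
Point 6:
  φ: degrees = first 2 digits = 11, minutes = 28.981; 11 + 28.981/60 = 11.483017
  S → negative
  λ: degrees = first 3 digits = 47, minutes = 23.32389; 47 + 23.32389/60 = 47.388732
  E → positive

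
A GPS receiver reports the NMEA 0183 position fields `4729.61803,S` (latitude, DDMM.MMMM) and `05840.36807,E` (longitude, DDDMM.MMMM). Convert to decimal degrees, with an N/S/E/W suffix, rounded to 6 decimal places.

47.493634° S, 58.672801° E

φ: split at 2 digits → 47° and 29.61803′; 47 + 29.61803/60 = 47.4936338
Lon: degrees = first 3 digits = 58, minutes = 40.36807; 58 + 40.36807/60 = 58.6728012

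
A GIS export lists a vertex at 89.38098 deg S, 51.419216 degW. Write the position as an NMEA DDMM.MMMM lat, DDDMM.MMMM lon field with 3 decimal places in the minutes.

Lat: fractional part 0.380980 → 22.85880 minutes
λ: minutes = (51.419216 − 51) × 60 = 25.15296

8922.859,S / 05125.153,W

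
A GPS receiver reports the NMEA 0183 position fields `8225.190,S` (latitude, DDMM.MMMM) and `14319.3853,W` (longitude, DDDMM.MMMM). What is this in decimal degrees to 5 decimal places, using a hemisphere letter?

82.41983° S, 143.32309° W

Lat: degrees = first 2 digits = 82, minutes = 25.19; 82 + 25.19/60 = 82.419833
Lon: split at 3 digits → 143° and 19.3853′; 143 + 19.3853/60 = 143.323088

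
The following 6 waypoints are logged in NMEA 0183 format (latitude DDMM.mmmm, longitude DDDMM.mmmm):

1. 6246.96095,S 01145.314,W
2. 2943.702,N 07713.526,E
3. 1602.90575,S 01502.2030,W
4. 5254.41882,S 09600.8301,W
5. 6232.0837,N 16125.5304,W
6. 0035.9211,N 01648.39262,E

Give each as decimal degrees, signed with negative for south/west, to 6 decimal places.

Point 1:
  Latitude: degrees = first 2 digits = 62, minutes = 46.96095; 62 + 46.96095/60 = 62.7826825
  S ⇒ negate
  Lon: split at 3 digits → 011° and 45.314′; 11 + 45.314/60 = 11.7552333
  W → negative
Point 2:
  Lat: split at 2 digits → 29° and 43.702′; 29 + 43.702/60 = 29.7283667
  N → positive
  Lon: degrees = first 3 digits = 77, minutes = 13.526; 77 + 13.526/60 = 77.2254333
  E ⇒ keep positive
Point 3:
  Lat: degrees = first 2 digits = 16, minutes = 2.90575; 16 + 2.90575/60 = 16.0484292
  hemisphere S, so the sign is −
  Longitude: split at 3 digits → 015° and 2.203′; 15 + 2.203/60 = 15.0367167
  hemisphere W, so the sign is −
Point 4:
  φ: split at 2 digits → 52° and 54.41882′; 52 + 54.41882/60 = 52.9069803
  hemisphere S, so the sign is −
  λ: split at 3 digits → 096° and 0.8301′; 96 + 0.8301/60 = 96.0138350
  W ⇒ negate
Point 5:
  φ: degrees = first 2 digits = 62, minutes = 32.0837; 62 + 32.0837/60 = 62.5347283
  N ⇒ keep positive
  Longitude: split at 3 digits → 161° and 25.5304′; 161 + 25.5304/60 = 161.4255067
  W → negative
Point 6:
  φ: split at 2 digits → 00° and 35.9211′; 0 + 35.9211/60 = 0.5986850
  N → positive
  λ: split at 3 digits → 016° and 48.39262′; 16 + 48.39262/60 = 16.8065437
  E → positive

1. -62.782683, -11.755233
2. 29.728367, 77.225433
3. -16.048429, -15.036717
4. -52.906980, -96.013835
5. 62.534728, -161.425507
6. 0.598685, 16.806544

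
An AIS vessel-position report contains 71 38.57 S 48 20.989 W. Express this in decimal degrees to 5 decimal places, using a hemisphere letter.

Latitude: 38.57′ = 0.642833°; total 71.642833
λ: 20.989′ = 0.349817°; total 48.349817

71.64283° S, 48.34982° W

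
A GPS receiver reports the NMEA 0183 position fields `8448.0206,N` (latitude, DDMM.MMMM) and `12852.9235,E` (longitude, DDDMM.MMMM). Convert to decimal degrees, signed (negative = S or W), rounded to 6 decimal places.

84.800343, 128.882058

Lat: split at 2 digits → 84° and 48.0206′; 84 + 48.0206/60 = 84.8003433
N → positive
λ: degrees = first 3 digits = 128, minutes = 52.9235; 128 + 52.9235/60 = 128.8820583
E ⇒ keep positive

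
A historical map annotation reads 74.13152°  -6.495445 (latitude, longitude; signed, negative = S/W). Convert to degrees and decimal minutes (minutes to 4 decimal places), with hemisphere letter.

74° 7.8912′ N, 6° 29.7267′ W

Latitude: fractional part 0.131520 → 7.891200 minutes
Longitude is negative → W; |value| = 6.495445
Lon: 6° + 0.495445 × 60 = 6° 29.726700′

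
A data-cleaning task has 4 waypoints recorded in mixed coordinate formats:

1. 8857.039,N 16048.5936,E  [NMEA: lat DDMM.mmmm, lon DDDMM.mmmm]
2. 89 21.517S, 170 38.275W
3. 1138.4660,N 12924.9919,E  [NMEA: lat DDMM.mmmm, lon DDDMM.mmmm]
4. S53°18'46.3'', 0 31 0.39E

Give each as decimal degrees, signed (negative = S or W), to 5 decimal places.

Point 1:
  Lat: degrees = first 2 digits = 88, minutes = 57.039; 88 + 57.039/60 = 88.950650
  N ⇒ keep positive
  Lon: split at 3 digits → 160° and 48.5936′; 160 + 48.5936/60 = 160.809893
  E → positive
Point 2:
  Latitude: 21.517′ = 0.358617°; total 89.358617
  S ⇒ negate
  Lon: 170 + 38.275/60 = 170.637917
  hemisphere W, so the sign is −
Point 3:
  Lat: degrees = first 2 digits = 11, minutes = 38.466; 11 + 38.466/60 = 11.641100
  N ⇒ keep positive
  λ: degrees = first 3 digits = 129, minutes = 24.9919; 129 + 24.9919/60 = 129.416532
  E → positive
Point 4:
  φ: 53° + 18/60 + 46.3/3600 = 53 + 0.300000 + 0.012861 = 53.312861
  S → negative
  λ: 0° + 31/60 + 0.39/3600 = 0 + 0.516667 + 0.000108 = 0.516775
  E ⇒ keep positive

1. 88.95065, 160.80989
2. -89.35862, -170.63792
3. 11.64110, 129.41653
4. -53.31286, 0.51678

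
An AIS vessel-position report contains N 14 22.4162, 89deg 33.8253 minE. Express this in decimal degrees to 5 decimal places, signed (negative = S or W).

14.37360, 89.56376

Latitude: 22.4162′ = 0.373603°; total 14.373603
N ⇒ keep positive
λ: 33.8253′ = 0.563755°; total 89.563755
E ⇒ keep positive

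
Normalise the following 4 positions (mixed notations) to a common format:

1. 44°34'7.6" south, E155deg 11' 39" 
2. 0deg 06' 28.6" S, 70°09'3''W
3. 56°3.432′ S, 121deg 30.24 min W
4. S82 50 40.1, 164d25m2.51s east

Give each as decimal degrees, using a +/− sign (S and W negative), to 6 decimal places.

Point 1:
  Latitude: 44 + 34/60 + 7.6/3600 = 44.5687778
  S → negative
  Longitude: 11′ + 39″ = 11.65000′; 155 + 11.65000/60 = 155.1941667
  E → positive
Point 2:
  Lat: 0° + 6/60 + 28.6/3600 = 0 + 0.100000 + 0.007944 = 0.1079444
  S ⇒ negate
  Lon: 70° + 9/60 + 3/3600 = 70 + 0.150000 + 0.000833 = 70.1508333
  W → negative
Point 3:
  Lat: 56 + 3.432/60 = 56.0572000
  hemisphere S, so the sign is −
  Longitude: 30.24′ = 0.504000°; total 121.5040000
  W → negative
Point 4:
  Lat: 82° + 50/60 + 40.1/3600 = 82 + 0.833333 + 0.011139 = 82.8444722
  S → negative
  λ: 164 + 25/60 + 2.51/3600 = 164.4173639
  E ⇒ keep positive

1. -44.568778, 155.194167
2. -0.107944, -70.150833
3. -56.057200, -121.504000
4. -82.844472, 164.417364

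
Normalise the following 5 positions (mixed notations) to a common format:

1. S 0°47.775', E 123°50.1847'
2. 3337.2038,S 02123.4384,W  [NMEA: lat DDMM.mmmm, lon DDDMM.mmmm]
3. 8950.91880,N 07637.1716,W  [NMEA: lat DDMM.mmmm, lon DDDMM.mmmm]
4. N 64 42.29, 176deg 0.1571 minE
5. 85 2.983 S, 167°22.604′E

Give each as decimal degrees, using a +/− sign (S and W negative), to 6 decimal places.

Point 1:
  Latitude: 47.775′ = 0.796250°; total 0.7962500
  hemisphere S, so the sign is −
  Lon: 123 + 50.1847/60 = 123.8364117
  E → positive
Point 2:
  Latitude: degrees = first 2 digits = 33, minutes = 37.2038; 33 + 37.2038/60 = 33.6200633
  hemisphere S, so the sign is −
  Longitude: degrees = first 3 digits = 21, minutes = 23.4384; 21 + 23.4384/60 = 21.3906400
  hemisphere W, so the sign is −
Point 3:
  Latitude: split at 2 digits → 89° and 50.9188′; 89 + 50.9188/60 = 89.8486467
  N → positive
  Longitude: split at 3 digits → 076° and 37.1716′; 76 + 37.1716/60 = 76.6195267
  W ⇒ negate
Point 4:
  φ: 42.29′ = 0.704833°; total 64.7048333
  N → positive
  λ: 176 + 0.1571/60 = 176.0026183
  E → positive
Point 5:
  Latitude: 2.983′ = 0.049717°; total 85.0497167
  S ⇒ negate
  λ: 167 + 22.604/60 = 167.3767333
  E → positive

1. -0.796250, 123.836412
2. -33.620063, -21.390640
3. 89.848647, -76.619527
4. 64.704833, 176.002618
5. -85.049717, 167.376733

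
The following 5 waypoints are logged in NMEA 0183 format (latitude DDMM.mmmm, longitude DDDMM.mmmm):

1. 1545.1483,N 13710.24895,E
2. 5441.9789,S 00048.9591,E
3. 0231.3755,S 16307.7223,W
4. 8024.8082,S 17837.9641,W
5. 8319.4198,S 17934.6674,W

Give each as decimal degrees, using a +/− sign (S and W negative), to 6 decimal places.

1. 15.752472, 137.170816
2. -54.699648, 0.815985
3. -2.522925, -163.128705
4. -80.413470, -178.632735
5. -83.323663, -179.577790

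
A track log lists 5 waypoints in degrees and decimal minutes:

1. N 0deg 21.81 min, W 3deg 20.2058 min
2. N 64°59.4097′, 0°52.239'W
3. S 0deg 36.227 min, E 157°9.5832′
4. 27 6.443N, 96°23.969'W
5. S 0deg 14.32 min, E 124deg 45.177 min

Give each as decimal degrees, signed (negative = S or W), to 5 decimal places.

Point 1:
  Lat: 0 + 21.81/60 = 0.363500
  N ⇒ keep positive
  λ: 3 + 20.2058/60 = 3.336763
  hemisphere W, so the sign is −
Point 2:
  Latitude: 64 + 59.4097/60 = 64.990162
  N ⇒ keep positive
  Longitude: 0 + 52.239/60 = 0.870650
  W → negative
Point 3:
  Lat: 36.227′ = 0.603783°; total 0.603783
  S → negative
  Lon: 157 + 9.5832/60 = 157.159720
  E ⇒ keep positive
Point 4:
  Lat: 6.443′ = 0.107383°; total 27.107383
  N ⇒ keep positive
  λ: 96 + 23.969/60 = 96.399483
  hemisphere W, so the sign is −
Point 5:
  Lat: 0 + 14.32/60 = 0.238667
  S → negative
  Lon: 124 + 45.177/60 = 124.752950
  E → positive

1. 0.36350, -3.33676
2. 64.99016, -0.87065
3. -0.60378, 157.15972
4. 27.10738, -96.39948
5. -0.23867, 124.75295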